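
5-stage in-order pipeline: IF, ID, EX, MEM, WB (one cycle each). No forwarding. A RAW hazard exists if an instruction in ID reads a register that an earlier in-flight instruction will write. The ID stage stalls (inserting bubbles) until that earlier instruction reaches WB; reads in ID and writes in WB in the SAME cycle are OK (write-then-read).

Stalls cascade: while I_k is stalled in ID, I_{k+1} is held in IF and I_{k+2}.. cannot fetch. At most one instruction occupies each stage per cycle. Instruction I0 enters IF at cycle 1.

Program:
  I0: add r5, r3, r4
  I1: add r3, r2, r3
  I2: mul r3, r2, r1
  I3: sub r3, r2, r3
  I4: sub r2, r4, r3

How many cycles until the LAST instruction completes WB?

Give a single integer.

Answer: 13

Derivation:
I0 add r5 <- r3,r4: IF@1 ID@2 stall=0 (-) EX@3 MEM@4 WB@5
I1 add r3 <- r2,r3: IF@2 ID@3 stall=0 (-) EX@4 MEM@5 WB@6
I2 mul r3 <- r2,r1: IF@3 ID@4 stall=0 (-) EX@5 MEM@6 WB@7
I3 sub r3 <- r2,r3: IF@4 ID@5 stall=2 (RAW on I2.r3 (WB@7)) EX@8 MEM@9 WB@10
I4 sub r2 <- r4,r3: IF@5 ID@8 stall=2 (RAW on I3.r3 (WB@10)) EX@11 MEM@12 WB@13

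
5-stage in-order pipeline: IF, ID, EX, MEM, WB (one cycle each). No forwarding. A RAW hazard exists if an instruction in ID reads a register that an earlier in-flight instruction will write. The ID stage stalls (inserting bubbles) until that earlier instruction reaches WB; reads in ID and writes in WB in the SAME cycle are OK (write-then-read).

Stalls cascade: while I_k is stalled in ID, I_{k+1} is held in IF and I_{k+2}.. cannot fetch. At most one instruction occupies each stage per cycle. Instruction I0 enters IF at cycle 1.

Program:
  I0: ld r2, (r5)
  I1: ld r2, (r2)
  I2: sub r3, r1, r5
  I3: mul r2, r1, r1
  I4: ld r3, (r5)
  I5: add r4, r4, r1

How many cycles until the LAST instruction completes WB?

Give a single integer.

Answer: 12

Derivation:
I0 ld r2 <- r5: IF@1 ID@2 stall=0 (-) EX@3 MEM@4 WB@5
I1 ld r2 <- r2: IF@2 ID@3 stall=2 (RAW on I0.r2 (WB@5)) EX@6 MEM@7 WB@8
I2 sub r3 <- r1,r5: IF@3 ID@6 stall=0 (-) EX@7 MEM@8 WB@9
I3 mul r2 <- r1,r1: IF@6 ID@7 stall=0 (-) EX@8 MEM@9 WB@10
I4 ld r3 <- r5: IF@7 ID@8 stall=0 (-) EX@9 MEM@10 WB@11
I5 add r4 <- r4,r1: IF@8 ID@9 stall=0 (-) EX@10 MEM@11 WB@12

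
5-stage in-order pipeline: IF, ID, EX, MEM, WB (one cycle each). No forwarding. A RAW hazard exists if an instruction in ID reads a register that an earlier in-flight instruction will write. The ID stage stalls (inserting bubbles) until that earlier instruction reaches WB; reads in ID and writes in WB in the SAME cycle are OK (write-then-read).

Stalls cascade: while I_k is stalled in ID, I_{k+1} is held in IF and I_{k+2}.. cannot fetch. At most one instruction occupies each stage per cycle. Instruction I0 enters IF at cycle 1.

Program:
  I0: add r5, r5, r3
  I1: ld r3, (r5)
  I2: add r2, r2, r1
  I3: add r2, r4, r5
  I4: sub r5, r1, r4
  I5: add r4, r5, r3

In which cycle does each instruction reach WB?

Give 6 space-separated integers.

Answer: 5 8 9 10 11 14

Derivation:
I0 add r5 <- r5,r3: IF@1 ID@2 stall=0 (-) EX@3 MEM@4 WB@5
I1 ld r3 <- r5: IF@2 ID@3 stall=2 (RAW on I0.r5 (WB@5)) EX@6 MEM@7 WB@8
I2 add r2 <- r2,r1: IF@3 ID@6 stall=0 (-) EX@7 MEM@8 WB@9
I3 add r2 <- r4,r5: IF@6 ID@7 stall=0 (-) EX@8 MEM@9 WB@10
I4 sub r5 <- r1,r4: IF@7 ID@8 stall=0 (-) EX@9 MEM@10 WB@11
I5 add r4 <- r5,r3: IF@8 ID@9 stall=2 (RAW on I4.r5 (WB@11)) EX@12 MEM@13 WB@14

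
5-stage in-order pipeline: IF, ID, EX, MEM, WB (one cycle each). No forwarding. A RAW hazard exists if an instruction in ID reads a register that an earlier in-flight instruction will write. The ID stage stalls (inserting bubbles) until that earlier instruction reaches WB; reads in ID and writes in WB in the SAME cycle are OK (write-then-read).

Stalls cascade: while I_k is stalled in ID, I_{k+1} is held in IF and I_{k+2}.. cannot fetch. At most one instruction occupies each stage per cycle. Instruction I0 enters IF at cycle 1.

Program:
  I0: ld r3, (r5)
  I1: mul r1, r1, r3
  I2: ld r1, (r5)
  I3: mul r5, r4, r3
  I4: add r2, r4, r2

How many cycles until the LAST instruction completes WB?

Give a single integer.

I0 ld r3 <- r5: IF@1 ID@2 stall=0 (-) EX@3 MEM@4 WB@5
I1 mul r1 <- r1,r3: IF@2 ID@3 stall=2 (RAW on I0.r3 (WB@5)) EX@6 MEM@7 WB@8
I2 ld r1 <- r5: IF@3 ID@6 stall=0 (-) EX@7 MEM@8 WB@9
I3 mul r5 <- r4,r3: IF@6 ID@7 stall=0 (-) EX@8 MEM@9 WB@10
I4 add r2 <- r4,r2: IF@7 ID@8 stall=0 (-) EX@9 MEM@10 WB@11

Answer: 11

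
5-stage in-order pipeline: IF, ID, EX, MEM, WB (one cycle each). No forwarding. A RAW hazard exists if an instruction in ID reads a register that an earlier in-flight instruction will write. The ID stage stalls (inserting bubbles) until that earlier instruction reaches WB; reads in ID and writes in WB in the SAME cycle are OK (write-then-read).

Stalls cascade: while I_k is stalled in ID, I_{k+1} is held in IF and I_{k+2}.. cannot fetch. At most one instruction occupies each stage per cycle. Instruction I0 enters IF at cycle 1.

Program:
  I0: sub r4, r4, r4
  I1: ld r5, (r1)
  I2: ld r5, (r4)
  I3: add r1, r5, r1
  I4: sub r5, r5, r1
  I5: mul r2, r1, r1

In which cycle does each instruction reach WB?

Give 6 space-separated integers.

I0 sub r4 <- r4,r4: IF@1 ID@2 stall=0 (-) EX@3 MEM@4 WB@5
I1 ld r5 <- r1: IF@2 ID@3 stall=0 (-) EX@4 MEM@5 WB@6
I2 ld r5 <- r4: IF@3 ID@4 stall=1 (RAW on I0.r4 (WB@5)) EX@6 MEM@7 WB@8
I3 add r1 <- r5,r1: IF@4 ID@6 stall=2 (RAW on I2.r5 (WB@8)) EX@9 MEM@10 WB@11
I4 sub r5 <- r5,r1: IF@6 ID@9 stall=2 (RAW on I3.r1 (WB@11)) EX@12 MEM@13 WB@14
I5 mul r2 <- r1,r1: IF@9 ID@12 stall=0 (-) EX@13 MEM@14 WB@15

Answer: 5 6 8 11 14 15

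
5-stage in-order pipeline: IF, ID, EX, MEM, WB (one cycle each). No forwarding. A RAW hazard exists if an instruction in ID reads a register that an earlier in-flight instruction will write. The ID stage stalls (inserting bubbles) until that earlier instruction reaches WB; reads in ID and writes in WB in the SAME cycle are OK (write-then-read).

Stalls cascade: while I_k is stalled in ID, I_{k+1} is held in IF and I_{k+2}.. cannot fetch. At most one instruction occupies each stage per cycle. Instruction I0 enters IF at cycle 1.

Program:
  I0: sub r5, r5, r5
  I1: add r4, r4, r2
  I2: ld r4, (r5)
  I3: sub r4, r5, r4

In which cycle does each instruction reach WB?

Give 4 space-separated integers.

I0 sub r5 <- r5,r5: IF@1 ID@2 stall=0 (-) EX@3 MEM@4 WB@5
I1 add r4 <- r4,r2: IF@2 ID@3 stall=0 (-) EX@4 MEM@5 WB@6
I2 ld r4 <- r5: IF@3 ID@4 stall=1 (RAW on I0.r5 (WB@5)) EX@6 MEM@7 WB@8
I3 sub r4 <- r5,r4: IF@4 ID@6 stall=2 (RAW on I2.r4 (WB@8)) EX@9 MEM@10 WB@11

Answer: 5 6 8 11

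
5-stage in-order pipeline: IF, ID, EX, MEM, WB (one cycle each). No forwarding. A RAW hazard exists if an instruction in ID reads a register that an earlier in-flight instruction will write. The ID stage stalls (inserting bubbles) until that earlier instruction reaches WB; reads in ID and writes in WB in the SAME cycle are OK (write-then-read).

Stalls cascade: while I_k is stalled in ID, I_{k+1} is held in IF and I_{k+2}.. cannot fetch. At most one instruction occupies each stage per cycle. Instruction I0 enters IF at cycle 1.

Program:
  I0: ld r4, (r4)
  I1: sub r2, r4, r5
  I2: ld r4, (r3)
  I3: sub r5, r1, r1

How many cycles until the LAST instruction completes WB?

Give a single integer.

I0 ld r4 <- r4: IF@1 ID@2 stall=0 (-) EX@3 MEM@4 WB@5
I1 sub r2 <- r4,r5: IF@2 ID@3 stall=2 (RAW on I0.r4 (WB@5)) EX@6 MEM@7 WB@8
I2 ld r4 <- r3: IF@3 ID@6 stall=0 (-) EX@7 MEM@8 WB@9
I3 sub r5 <- r1,r1: IF@6 ID@7 stall=0 (-) EX@8 MEM@9 WB@10

Answer: 10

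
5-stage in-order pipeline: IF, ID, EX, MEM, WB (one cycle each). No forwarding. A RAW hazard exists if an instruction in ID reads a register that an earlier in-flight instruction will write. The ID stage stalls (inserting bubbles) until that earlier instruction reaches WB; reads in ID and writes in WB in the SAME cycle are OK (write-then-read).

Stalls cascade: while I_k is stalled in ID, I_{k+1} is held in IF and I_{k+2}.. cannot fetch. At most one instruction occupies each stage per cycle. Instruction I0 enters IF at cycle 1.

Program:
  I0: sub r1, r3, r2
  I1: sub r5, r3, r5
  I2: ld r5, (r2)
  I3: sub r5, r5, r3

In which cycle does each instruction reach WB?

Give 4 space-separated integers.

Answer: 5 6 7 10

Derivation:
I0 sub r1 <- r3,r2: IF@1 ID@2 stall=0 (-) EX@3 MEM@4 WB@5
I1 sub r5 <- r3,r5: IF@2 ID@3 stall=0 (-) EX@4 MEM@5 WB@6
I2 ld r5 <- r2: IF@3 ID@4 stall=0 (-) EX@5 MEM@6 WB@7
I3 sub r5 <- r5,r3: IF@4 ID@5 stall=2 (RAW on I2.r5 (WB@7)) EX@8 MEM@9 WB@10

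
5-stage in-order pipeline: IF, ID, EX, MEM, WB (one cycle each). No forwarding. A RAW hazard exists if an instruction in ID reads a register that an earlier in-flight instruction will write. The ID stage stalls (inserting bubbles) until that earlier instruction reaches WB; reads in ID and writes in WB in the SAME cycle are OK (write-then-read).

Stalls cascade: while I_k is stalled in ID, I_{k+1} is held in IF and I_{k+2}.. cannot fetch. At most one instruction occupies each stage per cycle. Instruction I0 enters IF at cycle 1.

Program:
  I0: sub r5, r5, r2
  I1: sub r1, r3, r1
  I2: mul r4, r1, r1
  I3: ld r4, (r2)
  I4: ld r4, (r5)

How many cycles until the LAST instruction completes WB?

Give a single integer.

Answer: 11

Derivation:
I0 sub r5 <- r5,r2: IF@1 ID@2 stall=0 (-) EX@3 MEM@4 WB@5
I1 sub r1 <- r3,r1: IF@2 ID@3 stall=0 (-) EX@4 MEM@5 WB@6
I2 mul r4 <- r1,r1: IF@3 ID@4 stall=2 (RAW on I1.r1 (WB@6)) EX@7 MEM@8 WB@9
I3 ld r4 <- r2: IF@4 ID@7 stall=0 (-) EX@8 MEM@9 WB@10
I4 ld r4 <- r5: IF@7 ID@8 stall=0 (-) EX@9 MEM@10 WB@11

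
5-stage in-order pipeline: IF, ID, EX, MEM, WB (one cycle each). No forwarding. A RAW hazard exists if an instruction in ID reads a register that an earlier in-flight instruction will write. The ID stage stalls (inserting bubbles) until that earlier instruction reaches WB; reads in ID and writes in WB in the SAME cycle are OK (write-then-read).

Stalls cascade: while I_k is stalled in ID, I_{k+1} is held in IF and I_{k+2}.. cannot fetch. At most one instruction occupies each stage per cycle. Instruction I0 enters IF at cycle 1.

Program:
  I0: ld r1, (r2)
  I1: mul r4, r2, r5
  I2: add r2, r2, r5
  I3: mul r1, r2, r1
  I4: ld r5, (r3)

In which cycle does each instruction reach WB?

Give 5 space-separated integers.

Answer: 5 6 7 10 11

Derivation:
I0 ld r1 <- r2: IF@1 ID@2 stall=0 (-) EX@3 MEM@4 WB@5
I1 mul r4 <- r2,r5: IF@2 ID@3 stall=0 (-) EX@4 MEM@5 WB@6
I2 add r2 <- r2,r5: IF@3 ID@4 stall=0 (-) EX@5 MEM@6 WB@7
I3 mul r1 <- r2,r1: IF@4 ID@5 stall=2 (RAW on I2.r2 (WB@7)) EX@8 MEM@9 WB@10
I4 ld r5 <- r3: IF@5 ID@8 stall=0 (-) EX@9 MEM@10 WB@11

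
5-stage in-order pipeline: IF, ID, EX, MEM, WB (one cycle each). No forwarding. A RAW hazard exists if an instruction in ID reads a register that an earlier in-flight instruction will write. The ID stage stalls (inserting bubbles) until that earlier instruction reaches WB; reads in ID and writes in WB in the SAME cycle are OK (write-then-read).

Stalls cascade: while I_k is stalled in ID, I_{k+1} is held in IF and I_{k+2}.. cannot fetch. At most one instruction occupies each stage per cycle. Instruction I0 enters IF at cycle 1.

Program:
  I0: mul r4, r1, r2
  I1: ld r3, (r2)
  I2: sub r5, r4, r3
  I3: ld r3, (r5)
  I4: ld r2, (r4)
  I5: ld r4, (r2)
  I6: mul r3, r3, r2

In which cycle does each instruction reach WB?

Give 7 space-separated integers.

I0 mul r4 <- r1,r2: IF@1 ID@2 stall=0 (-) EX@3 MEM@4 WB@5
I1 ld r3 <- r2: IF@2 ID@3 stall=0 (-) EX@4 MEM@5 WB@6
I2 sub r5 <- r4,r3: IF@3 ID@4 stall=2 (RAW on I1.r3 (WB@6)) EX@7 MEM@8 WB@9
I3 ld r3 <- r5: IF@4 ID@7 stall=2 (RAW on I2.r5 (WB@9)) EX@10 MEM@11 WB@12
I4 ld r2 <- r4: IF@7 ID@10 stall=0 (-) EX@11 MEM@12 WB@13
I5 ld r4 <- r2: IF@10 ID@11 stall=2 (RAW on I4.r2 (WB@13)) EX@14 MEM@15 WB@16
I6 mul r3 <- r3,r2: IF@11 ID@14 stall=0 (-) EX@15 MEM@16 WB@17

Answer: 5 6 9 12 13 16 17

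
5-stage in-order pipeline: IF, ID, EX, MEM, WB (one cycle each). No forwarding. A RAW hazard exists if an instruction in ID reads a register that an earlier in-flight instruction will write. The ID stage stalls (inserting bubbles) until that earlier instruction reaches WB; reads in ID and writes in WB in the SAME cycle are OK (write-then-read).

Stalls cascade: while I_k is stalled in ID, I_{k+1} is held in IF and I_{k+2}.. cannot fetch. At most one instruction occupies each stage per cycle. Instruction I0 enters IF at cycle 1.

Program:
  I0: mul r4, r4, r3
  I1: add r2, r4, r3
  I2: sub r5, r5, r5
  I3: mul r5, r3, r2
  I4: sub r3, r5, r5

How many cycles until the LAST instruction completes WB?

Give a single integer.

Answer: 14

Derivation:
I0 mul r4 <- r4,r3: IF@1 ID@2 stall=0 (-) EX@3 MEM@4 WB@5
I1 add r2 <- r4,r3: IF@2 ID@3 stall=2 (RAW on I0.r4 (WB@5)) EX@6 MEM@7 WB@8
I2 sub r5 <- r5,r5: IF@3 ID@6 stall=0 (-) EX@7 MEM@8 WB@9
I3 mul r5 <- r3,r2: IF@6 ID@7 stall=1 (RAW on I1.r2 (WB@8)) EX@9 MEM@10 WB@11
I4 sub r3 <- r5,r5: IF@7 ID@9 stall=2 (RAW on I3.r5 (WB@11)) EX@12 MEM@13 WB@14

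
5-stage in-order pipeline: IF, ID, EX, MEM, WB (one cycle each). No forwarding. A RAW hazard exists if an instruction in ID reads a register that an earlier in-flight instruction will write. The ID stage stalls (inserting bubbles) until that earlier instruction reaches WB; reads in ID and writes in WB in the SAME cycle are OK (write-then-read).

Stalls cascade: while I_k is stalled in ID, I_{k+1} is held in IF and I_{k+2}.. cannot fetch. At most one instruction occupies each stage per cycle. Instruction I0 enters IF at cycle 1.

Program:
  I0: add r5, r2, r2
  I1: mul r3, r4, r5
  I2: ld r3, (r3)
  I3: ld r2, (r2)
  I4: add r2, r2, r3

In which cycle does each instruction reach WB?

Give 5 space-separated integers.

Answer: 5 8 11 12 15

Derivation:
I0 add r5 <- r2,r2: IF@1 ID@2 stall=0 (-) EX@3 MEM@4 WB@5
I1 mul r3 <- r4,r5: IF@2 ID@3 stall=2 (RAW on I0.r5 (WB@5)) EX@6 MEM@7 WB@8
I2 ld r3 <- r3: IF@3 ID@6 stall=2 (RAW on I1.r3 (WB@8)) EX@9 MEM@10 WB@11
I3 ld r2 <- r2: IF@6 ID@9 stall=0 (-) EX@10 MEM@11 WB@12
I4 add r2 <- r2,r3: IF@9 ID@10 stall=2 (RAW on I3.r2 (WB@12)) EX@13 MEM@14 WB@15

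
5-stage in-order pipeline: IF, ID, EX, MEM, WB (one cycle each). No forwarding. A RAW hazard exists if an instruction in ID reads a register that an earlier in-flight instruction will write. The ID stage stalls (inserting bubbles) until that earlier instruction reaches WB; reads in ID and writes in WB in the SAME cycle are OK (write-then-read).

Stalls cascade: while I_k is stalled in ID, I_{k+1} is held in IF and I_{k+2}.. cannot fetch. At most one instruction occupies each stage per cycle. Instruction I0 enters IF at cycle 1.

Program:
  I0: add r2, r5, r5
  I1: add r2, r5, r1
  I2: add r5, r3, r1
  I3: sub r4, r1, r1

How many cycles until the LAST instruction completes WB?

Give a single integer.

Answer: 8

Derivation:
I0 add r2 <- r5,r5: IF@1 ID@2 stall=0 (-) EX@3 MEM@4 WB@5
I1 add r2 <- r5,r1: IF@2 ID@3 stall=0 (-) EX@4 MEM@5 WB@6
I2 add r5 <- r3,r1: IF@3 ID@4 stall=0 (-) EX@5 MEM@6 WB@7
I3 sub r4 <- r1,r1: IF@4 ID@5 stall=0 (-) EX@6 MEM@7 WB@8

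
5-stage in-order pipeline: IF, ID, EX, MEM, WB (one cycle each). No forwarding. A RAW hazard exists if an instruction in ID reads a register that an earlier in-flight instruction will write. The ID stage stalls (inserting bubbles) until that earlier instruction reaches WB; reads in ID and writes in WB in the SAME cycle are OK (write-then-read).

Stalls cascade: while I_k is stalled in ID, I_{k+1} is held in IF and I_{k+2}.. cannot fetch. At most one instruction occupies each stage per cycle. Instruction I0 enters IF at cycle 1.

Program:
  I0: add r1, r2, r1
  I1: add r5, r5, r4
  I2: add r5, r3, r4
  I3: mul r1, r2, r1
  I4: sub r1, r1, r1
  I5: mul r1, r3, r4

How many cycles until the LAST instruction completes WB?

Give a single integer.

Answer: 12

Derivation:
I0 add r1 <- r2,r1: IF@1 ID@2 stall=0 (-) EX@3 MEM@4 WB@5
I1 add r5 <- r5,r4: IF@2 ID@3 stall=0 (-) EX@4 MEM@5 WB@6
I2 add r5 <- r3,r4: IF@3 ID@4 stall=0 (-) EX@5 MEM@6 WB@7
I3 mul r1 <- r2,r1: IF@4 ID@5 stall=0 (-) EX@6 MEM@7 WB@8
I4 sub r1 <- r1,r1: IF@5 ID@6 stall=2 (RAW on I3.r1 (WB@8)) EX@9 MEM@10 WB@11
I5 mul r1 <- r3,r4: IF@6 ID@9 stall=0 (-) EX@10 MEM@11 WB@12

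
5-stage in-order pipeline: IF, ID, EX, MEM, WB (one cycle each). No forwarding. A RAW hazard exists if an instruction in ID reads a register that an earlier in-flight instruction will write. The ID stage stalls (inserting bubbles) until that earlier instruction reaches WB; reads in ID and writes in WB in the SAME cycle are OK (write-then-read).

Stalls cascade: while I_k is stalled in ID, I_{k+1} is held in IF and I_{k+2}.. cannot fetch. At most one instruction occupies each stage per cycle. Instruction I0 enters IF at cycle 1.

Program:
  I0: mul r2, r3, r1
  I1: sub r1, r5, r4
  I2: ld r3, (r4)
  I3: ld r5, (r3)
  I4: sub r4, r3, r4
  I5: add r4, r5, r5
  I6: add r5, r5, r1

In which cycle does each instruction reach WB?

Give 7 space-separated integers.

I0 mul r2 <- r3,r1: IF@1 ID@2 stall=0 (-) EX@3 MEM@4 WB@5
I1 sub r1 <- r5,r4: IF@2 ID@3 stall=0 (-) EX@4 MEM@5 WB@6
I2 ld r3 <- r4: IF@3 ID@4 stall=0 (-) EX@5 MEM@6 WB@7
I3 ld r5 <- r3: IF@4 ID@5 stall=2 (RAW on I2.r3 (WB@7)) EX@8 MEM@9 WB@10
I4 sub r4 <- r3,r4: IF@5 ID@8 stall=0 (-) EX@9 MEM@10 WB@11
I5 add r4 <- r5,r5: IF@8 ID@9 stall=1 (RAW on I3.r5 (WB@10)) EX@11 MEM@12 WB@13
I6 add r5 <- r5,r1: IF@9 ID@11 stall=0 (-) EX@12 MEM@13 WB@14

Answer: 5 6 7 10 11 13 14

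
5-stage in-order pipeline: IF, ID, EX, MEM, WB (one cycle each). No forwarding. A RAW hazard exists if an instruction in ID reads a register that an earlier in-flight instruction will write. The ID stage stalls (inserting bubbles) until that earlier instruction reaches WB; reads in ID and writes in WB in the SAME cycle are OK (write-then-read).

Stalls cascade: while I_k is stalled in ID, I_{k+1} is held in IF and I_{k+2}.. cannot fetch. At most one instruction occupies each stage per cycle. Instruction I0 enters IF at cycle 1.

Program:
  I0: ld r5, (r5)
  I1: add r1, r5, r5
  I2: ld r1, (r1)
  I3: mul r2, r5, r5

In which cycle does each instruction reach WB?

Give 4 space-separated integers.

Answer: 5 8 11 12

Derivation:
I0 ld r5 <- r5: IF@1 ID@2 stall=0 (-) EX@3 MEM@4 WB@5
I1 add r1 <- r5,r5: IF@2 ID@3 stall=2 (RAW on I0.r5 (WB@5)) EX@6 MEM@7 WB@8
I2 ld r1 <- r1: IF@3 ID@6 stall=2 (RAW on I1.r1 (WB@8)) EX@9 MEM@10 WB@11
I3 mul r2 <- r5,r5: IF@6 ID@9 stall=0 (-) EX@10 MEM@11 WB@12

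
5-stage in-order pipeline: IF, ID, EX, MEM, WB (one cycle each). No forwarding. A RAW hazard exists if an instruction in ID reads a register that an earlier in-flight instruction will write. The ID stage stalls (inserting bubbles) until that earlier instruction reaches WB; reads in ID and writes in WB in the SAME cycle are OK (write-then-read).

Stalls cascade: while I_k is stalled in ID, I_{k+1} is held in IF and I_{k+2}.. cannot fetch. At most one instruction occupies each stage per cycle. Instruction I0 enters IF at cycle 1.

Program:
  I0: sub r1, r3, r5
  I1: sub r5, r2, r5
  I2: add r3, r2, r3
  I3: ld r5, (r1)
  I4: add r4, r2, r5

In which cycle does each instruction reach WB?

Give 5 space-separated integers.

Answer: 5 6 7 8 11

Derivation:
I0 sub r1 <- r3,r5: IF@1 ID@2 stall=0 (-) EX@3 MEM@4 WB@5
I1 sub r5 <- r2,r5: IF@2 ID@3 stall=0 (-) EX@4 MEM@5 WB@6
I2 add r3 <- r2,r3: IF@3 ID@4 stall=0 (-) EX@5 MEM@6 WB@7
I3 ld r5 <- r1: IF@4 ID@5 stall=0 (-) EX@6 MEM@7 WB@8
I4 add r4 <- r2,r5: IF@5 ID@6 stall=2 (RAW on I3.r5 (WB@8)) EX@9 MEM@10 WB@11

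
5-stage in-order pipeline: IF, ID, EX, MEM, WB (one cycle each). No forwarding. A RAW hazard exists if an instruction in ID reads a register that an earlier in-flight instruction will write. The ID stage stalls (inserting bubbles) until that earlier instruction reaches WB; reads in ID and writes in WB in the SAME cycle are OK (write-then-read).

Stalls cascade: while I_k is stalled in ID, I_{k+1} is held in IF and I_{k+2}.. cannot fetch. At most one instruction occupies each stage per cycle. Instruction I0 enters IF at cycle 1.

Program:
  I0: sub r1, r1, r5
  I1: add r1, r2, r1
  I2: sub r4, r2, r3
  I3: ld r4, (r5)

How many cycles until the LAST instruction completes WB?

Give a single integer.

I0 sub r1 <- r1,r5: IF@1 ID@2 stall=0 (-) EX@3 MEM@4 WB@5
I1 add r1 <- r2,r1: IF@2 ID@3 stall=2 (RAW on I0.r1 (WB@5)) EX@6 MEM@7 WB@8
I2 sub r4 <- r2,r3: IF@3 ID@6 stall=0 (-) EX@7 MEM@8 WB@9
I3 ld r4 <- r5: IF@6 ID@7 stall=0 (-) EX@8 MEM@9 WB@10

Answer: 10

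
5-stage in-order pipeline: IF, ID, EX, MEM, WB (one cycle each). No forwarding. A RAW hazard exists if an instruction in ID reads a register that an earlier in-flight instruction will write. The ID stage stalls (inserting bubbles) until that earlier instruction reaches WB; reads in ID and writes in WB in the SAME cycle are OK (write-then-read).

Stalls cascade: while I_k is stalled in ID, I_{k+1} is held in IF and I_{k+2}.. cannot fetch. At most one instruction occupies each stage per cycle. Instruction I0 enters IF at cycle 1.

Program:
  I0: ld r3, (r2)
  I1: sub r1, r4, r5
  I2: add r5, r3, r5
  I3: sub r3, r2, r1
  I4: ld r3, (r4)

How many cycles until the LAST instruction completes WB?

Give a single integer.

Answer: 10

Derivation:
I0 ld r3 <- r2: IF@1 ID@2 stall=0 (-) EX@3 MEM@4 WB@5
I1 sub r1 <- r4,r5: IF@2 ID@3 stall=0 (-) EX@4 MEM@5 WB@6
I2 add r5 <- r3,r5: IF@3 ID@4 stall=1 (RAW on I0.r3 (WB@5)) EX@6 MEM@7 WB@8
I3 sub r3 <- r2,r1: IF@4 ID@6 stall=0 (-) EX@7 MEM@8 WB@9
I4 ld r3 <- r4: IF@6 ID@7 stall=0 (-) EX@8 MEM@9 WB@10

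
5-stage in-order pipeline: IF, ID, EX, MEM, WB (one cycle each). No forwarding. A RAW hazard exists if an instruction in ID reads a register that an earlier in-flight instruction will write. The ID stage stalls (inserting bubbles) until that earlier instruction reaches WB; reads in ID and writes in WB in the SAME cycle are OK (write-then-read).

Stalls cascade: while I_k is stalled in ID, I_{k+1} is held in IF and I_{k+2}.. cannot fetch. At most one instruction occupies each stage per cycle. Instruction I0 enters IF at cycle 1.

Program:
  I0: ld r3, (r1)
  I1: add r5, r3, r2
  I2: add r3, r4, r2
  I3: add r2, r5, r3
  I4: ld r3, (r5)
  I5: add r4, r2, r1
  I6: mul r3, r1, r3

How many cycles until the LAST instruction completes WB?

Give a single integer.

Answer: 16

Derivation:
I0 ld r3 <- r1: IF@1 ID@2 stall=0 (-) EX@3 MEM@4 WB@5
I1 add r5 <- r3,r2: IF@2 ID@3 stall=2 (RAW on I0.r3 (WB@5)) EX@6 MEM@7 WB@8
I2 add r3 <- r4,r2: IF@3 ID@6 stall=0 (-) EX@7 MEM@8 WB@9
I3 add r2 <- r5,r3: IF@6 ID@7 stall=2 (RAW on I2.r3 (WB@9)) EX@10 MEM@11 WB@12
I4 ld r3 <- r5: IF@7 ID@10 stall=0 (-) EX@11 MEM@12 WB@13
I5 add r4 <- r2,r1: IF@10 ID@11 stall=1 (RAW on I3.r2 (WB@12)) EX@13 MEM@14 WB@15
I6 mul r3 <- r1,r3: IF@11 ID@13 stall=0 (-) EX@14 MEM@15 WB@16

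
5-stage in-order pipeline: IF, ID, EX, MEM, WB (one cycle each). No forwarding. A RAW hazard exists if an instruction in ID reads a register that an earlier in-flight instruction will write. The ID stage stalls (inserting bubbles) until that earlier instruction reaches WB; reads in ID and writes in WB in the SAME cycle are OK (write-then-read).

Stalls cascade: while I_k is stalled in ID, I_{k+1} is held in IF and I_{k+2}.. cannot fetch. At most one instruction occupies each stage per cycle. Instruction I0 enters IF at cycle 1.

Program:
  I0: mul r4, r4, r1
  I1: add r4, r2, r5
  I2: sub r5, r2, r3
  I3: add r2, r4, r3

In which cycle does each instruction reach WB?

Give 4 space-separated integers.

Answer: 5 6 7 9

Derivation:
I0 mul r4 <- r4,r1: IF@1 ID@2 stall=0 (-) EX@3 MEM@4 WB@5
I1 add r4 <- r2,r5: IF@2 ID@3 stall=0 (-) EX@4 MEM@5 WB@6
I2 sub r5 <- r2,r3: IF@3 ID@4 stall=0 (-) EX@5 MEM@6 WB@7
I3 add r2 <- r4,r3: IF@4 ID@5 stall=1 (RAW on I1.r4 (WB@6)) EX@7 MEM@8 WB@9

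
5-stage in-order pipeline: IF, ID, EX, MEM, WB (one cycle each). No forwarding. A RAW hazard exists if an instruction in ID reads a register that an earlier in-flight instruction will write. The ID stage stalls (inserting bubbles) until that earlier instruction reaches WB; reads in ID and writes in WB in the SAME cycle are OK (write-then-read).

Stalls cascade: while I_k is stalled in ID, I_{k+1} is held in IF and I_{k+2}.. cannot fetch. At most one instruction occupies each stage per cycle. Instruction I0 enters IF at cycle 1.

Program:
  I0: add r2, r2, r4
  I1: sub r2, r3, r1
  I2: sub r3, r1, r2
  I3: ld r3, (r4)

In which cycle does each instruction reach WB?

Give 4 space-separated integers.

Answer: 5 6 9 10

Derivation:
I0 add r2 <- r2,r4: IF@1 ID@2 stall=0 (-) EX@3 MEM@4 WB@5
I1 sub r2 <- r3,r1: IF@2 ID@3 stall=0 (-) EX@4 MEM@5 WB@6
I2 sub r3 <- r1,r2: IF@3 ID@4 stall=2 (RAW on I1.r2 (WB@6)) EX@7 MEM@8 WB@9
I3 ld r3 <- r4: IF@4 ID@7 stall=0 (-) EX@8 MEM@9 WB@10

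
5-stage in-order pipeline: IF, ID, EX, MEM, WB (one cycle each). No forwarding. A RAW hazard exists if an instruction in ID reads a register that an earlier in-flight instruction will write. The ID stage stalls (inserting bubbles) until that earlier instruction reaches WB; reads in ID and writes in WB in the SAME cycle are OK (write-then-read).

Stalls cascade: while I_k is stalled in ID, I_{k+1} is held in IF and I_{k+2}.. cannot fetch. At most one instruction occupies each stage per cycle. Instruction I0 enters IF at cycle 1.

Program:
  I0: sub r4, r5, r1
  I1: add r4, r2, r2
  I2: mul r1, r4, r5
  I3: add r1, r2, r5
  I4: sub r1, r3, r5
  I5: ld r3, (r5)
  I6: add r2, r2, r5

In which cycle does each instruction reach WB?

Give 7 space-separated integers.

I0 sub r4 <- r5,r1: IF@1 ID@2 stall=0 (-) EX@3 MEM@4 WB@5
I1 add r4 <- r2,r2: IF@2 ID@3 stall=0 (-) EX@4 MEM@5 WB@6
I2 mul r1 <- r4,r5: IF@3 ID@4 stall=2 (RAW on I1.r4 (WB@6)) EX@7 MEM@8 WB@9
I3 add r1 <- r2,r5: IF@4 ID@7 stall=0 (-) EX@8 MEM@9 WB@10
I4 sub r1 <- r3,r5: IF@7 ID@8 stall=0 (-) EX@9 MEM@10 WB@11
I5 ld r3 <- r5: IF@8 ID@9 stall=0 (-) EX@10 MEM@11 WB@12
I6 add r2 <- r2,r5: IF@9 ID@10 stall=0 (-) EX@11 MEM@12 WB@13

Answer: 5 6 9 10 11 12 13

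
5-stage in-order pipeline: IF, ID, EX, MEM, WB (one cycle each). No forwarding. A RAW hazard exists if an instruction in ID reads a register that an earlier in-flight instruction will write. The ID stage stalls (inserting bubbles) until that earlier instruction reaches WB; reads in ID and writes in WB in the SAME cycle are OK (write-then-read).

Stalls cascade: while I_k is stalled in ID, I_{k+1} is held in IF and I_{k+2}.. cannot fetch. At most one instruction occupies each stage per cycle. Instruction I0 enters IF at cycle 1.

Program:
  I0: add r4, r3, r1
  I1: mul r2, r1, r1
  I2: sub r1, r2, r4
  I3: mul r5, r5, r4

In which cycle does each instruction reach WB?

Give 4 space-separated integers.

I0 add r4 <- r3,r1: IF@1 ID@2 stall=0 (-) EX@3 MEM@4 WB@5
I1 mul r2 <- r1,r1: IF@2 ID@3 stall=0 (-) EX@4 MEM@5 WB@6
I2 sub r1 <- r2,r4: IF@3 ID@4 stall=2 (RAW on I1.r2 (WB@6)) EX@7 MEM@8 WB@9
I3 mul r5 <- r5,r4: IF@4 ID@7 stall=0 (-) EX@8 MEM@9 WB@10

Answer: 5 6 9 10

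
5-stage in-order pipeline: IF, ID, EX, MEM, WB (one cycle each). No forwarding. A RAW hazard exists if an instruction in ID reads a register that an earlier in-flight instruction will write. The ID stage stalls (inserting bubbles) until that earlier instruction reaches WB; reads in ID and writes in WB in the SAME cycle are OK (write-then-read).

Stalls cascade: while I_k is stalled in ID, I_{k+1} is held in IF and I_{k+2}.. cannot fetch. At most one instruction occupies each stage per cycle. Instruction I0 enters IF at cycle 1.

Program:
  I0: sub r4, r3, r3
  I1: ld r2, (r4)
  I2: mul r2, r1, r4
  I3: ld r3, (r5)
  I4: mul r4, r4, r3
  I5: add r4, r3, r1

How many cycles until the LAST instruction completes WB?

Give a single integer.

Answer: 14

Derivation:
I0 sub r4 <- r3,r3: IF@1 ID@2 stall=0 (-) EX@3 MEM@4 WB@5
I1 ld r2 <- r4: IF@2 ID@3 stall=2 (RAW on I0.r4 (WB@5)) EX@6 MEM@7 WB@8
I2 mul r2 <- r1,r4: IF@3 ID@6 stall=0 (-) EX@7 MEM@8 WB@9
I3 ld r3 <- r5: IF@6 ID@7 stall=0 (-) EX@8 MEM@9 WB@10
I4 mul r4 <- r4,r3: IF@7 ID@8 stall=2 (RAW on I3.r3 (WB@10)) EX@11 MEM@12 WB@13
I5 add r4 <- r3,r1: IF@8 ID@11 stall=0 (-) EX@12 MEM@13 WB@14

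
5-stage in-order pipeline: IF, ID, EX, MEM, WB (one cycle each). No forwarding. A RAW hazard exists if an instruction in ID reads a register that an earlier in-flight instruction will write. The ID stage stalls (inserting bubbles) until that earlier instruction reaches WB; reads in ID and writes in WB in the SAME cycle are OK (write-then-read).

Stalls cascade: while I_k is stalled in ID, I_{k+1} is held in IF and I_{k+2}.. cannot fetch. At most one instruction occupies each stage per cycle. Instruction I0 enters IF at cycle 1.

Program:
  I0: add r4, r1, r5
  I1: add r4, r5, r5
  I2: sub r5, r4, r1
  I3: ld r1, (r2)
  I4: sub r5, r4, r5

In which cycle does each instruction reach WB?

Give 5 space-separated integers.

Answer: 5 6 9 10 12

Derivation:
I0 add r4 <- r1,r5: IF@1 ID@2 stall=0 (-) EX@3 MEM@4 WB@5
I1 add r4 <- r5,r5: IF@2 ID@3 stall=0 (-) EX@4 MEM@5 WB@6
I2 sub r5 <- r4,r1: IF@3 ID@4 stall=2 (RAW on I1.r4 (WB@6)) EX@7 MEM@8 WB@9
I3 ld r1 <- r2: IF@4 ID@7 stall=0 (-) EX@8 MEM@9 WB@10
I4 sub r5 <- r4,r5: IF@7 ID@8 stall=1 (RAW on I2.r5 (WB@9)) EX@10 MEM@11 WB@12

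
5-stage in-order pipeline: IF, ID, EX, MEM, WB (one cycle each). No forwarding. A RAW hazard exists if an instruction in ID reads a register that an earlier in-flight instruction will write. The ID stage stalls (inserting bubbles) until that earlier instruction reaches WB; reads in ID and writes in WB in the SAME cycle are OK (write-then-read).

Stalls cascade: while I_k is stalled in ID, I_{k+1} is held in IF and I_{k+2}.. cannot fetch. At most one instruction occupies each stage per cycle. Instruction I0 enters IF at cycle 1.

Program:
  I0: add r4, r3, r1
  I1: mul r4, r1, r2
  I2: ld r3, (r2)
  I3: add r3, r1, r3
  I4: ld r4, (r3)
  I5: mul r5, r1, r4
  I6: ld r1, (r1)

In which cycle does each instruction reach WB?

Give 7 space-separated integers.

I0 add r4 <- r3,r1: IF@1 ID@2 stall=0 (-) EX@3 MEM@4 WB@5
I1 mul r4 <- r1,r2: IF@2 ID@3 stall=0 (-) EX@4 MEM@5 WB@6
I2 ld r3 <- r2: IF@3 ID@4 stall=0 (-) EX@5 MEM@6 WB@7
I3 add r3 <- r1,r3: IF@4 ID@5 stall=2 (RAW on I2.r3 (WB@7)) EX@8 MEM@9 WB@10
I4 ld r4 <- r3: IF@5 ID@8 stall=2 (RAW on I3.r3 (WB@10)) EX@11 MEM@12 WB@13
I5 mul r5 <- r1,r4: IF@8 ID@11 stall=2 (RAW on I4.r4 (WB@13)) EX@14 MEM@15 WB@16
I6 ld r1 <- r1: IF@11 ID@14 stall=0 (-) EX@15 MEM@16 WB@17

Answer: 5 6 7 10 13 16 17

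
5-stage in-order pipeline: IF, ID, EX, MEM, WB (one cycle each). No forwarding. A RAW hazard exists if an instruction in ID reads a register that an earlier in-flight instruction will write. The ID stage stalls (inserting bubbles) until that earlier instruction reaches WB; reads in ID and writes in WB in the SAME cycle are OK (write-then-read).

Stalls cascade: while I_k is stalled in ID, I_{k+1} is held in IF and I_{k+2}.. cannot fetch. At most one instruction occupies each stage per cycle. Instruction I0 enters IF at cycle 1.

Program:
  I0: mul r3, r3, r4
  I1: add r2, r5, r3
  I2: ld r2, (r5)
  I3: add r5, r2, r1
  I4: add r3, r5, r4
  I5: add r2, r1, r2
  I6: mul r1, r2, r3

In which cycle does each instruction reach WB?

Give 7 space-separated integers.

Answer: 5 8 9 12 15 16 19

Derivation:
I0 mul r3 <- r3,r4: IF@1 ID@2 stall=0 (-) EX@3 MEM@4 WB@5
I1 add r2 <- r5,r3: IF@2 ID@3 stall=2 (RAW on I0.r3 (WB@5)) EX@6 MEM@7 WB@8
I2 ld r2 <- r5: IF@3 ID@6 stall=0 (-) EX@7 MEM@8 WB@9
I3 add r5 <- r2,r1: IF@6 ID@7 stall=2 (RAW on I2.r2 (WB@9)) EX@10 MEM@11 WB@12
I4 add r3 <- r5,r4: IF@7 ID@10 stall=2 (RAW on I3.r5 (WB@12)) EX@13 MEM@14 WB@15
I5 add r2 <- r1,r2: IF@10 ID@13 stall=0 (-) EX@14 MEM@15 WB@16
I6 mul r1 <- r2,r3: IF@13 ID@14 stall=2 (RAW on I5.r2 (WB@16)) EX@17 MEM@18 WB@19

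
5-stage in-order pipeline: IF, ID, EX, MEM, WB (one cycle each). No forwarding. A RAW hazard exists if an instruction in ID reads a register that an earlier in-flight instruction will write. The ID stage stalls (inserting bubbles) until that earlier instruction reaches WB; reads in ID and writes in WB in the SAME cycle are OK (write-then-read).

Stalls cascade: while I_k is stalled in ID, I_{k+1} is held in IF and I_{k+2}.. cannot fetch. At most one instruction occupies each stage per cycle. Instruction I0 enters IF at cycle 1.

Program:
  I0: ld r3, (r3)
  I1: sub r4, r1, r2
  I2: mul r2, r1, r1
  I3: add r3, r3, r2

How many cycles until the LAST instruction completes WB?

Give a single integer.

Answer: 10

Derivation:
I0 ld r3 <- r3: IF@1 ID@2 stall=0 (-) EX@3 MEM@4 WB@5
I1 sub r4 <- r1,r2: IF@2 ID@3 stall=0 (-) EX@4 MEM@5 WB@6
I2 mul r2 <- r1,r1: IF@3 ID@4 stall=0 (-) EX@5 MEM@6 WB@7
I3 add r3 <- r3,r2: IF@4 ID@5 stall=2 (RAW on I2.r2 (WB@7)) EX@8 MEM@9 WB@10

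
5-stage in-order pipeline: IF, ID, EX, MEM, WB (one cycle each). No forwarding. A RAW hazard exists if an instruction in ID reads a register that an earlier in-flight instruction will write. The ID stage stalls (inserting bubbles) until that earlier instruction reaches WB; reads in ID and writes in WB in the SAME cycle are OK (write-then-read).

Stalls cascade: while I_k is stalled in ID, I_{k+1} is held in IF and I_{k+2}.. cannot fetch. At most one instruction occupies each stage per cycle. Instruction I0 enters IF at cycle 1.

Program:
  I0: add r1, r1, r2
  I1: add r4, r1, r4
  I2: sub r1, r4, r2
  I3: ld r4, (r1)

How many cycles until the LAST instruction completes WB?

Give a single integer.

Answer: 14

Derivation:
I0 add r1 <- r1,r2: IF@1 ID@2 stall=0 (-) EX@3 MEM@4 WB@5
I1 add r4 <- r1,r4: IF@2 ID@3 stall=2 (RAW on I0.r1 (WB@5)) EX@6 MEM@7 WB@8
I2 sub r1 <- r4,r2: IF@3 ID@6 stall=2 (RAW on I1.r4 (WB@8)) EX@9 MEM@10 WB@11
I3 ld r4 <- r1: IF@6 ID@9 stall=2 (RAW on I2.r1 (WB@11)) EX@12 MEM@13 WB@14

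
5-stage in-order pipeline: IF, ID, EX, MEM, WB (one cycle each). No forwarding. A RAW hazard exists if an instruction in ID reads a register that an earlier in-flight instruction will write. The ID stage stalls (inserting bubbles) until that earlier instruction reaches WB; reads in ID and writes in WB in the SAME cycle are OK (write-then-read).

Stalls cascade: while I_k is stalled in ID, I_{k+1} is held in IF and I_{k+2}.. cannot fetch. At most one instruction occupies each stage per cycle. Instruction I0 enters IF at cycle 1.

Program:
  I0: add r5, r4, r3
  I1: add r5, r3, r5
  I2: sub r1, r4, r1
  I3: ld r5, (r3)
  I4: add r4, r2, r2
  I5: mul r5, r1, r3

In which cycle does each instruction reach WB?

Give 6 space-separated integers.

I0 add r5 <- r4,r3: IF@1 ID@2 stall=0 (-) EX@3 MEM@4 WB@5
I1 add r5 <- r3,r5: IF@2 ID@3 stall=2 (RAW on I0.r5 (WB@5)) EX@6 MEM@7 WB@8
I2 sub r1 <- r4,r1: IF@3 ID@6 stall=0 (-) EX@7 MEM@8 WB@9
I3 ld r5 <- r3: IF@6 ID@7 stall=0 (-) EX@8 MEM@9 WB@10
I4 add r4 <- r2,r2: IF@7 ID@8 stall=0 (-) EX@9 MEM@10 WB@11
I5 mul r5 <- r1,r3: IF@8 ID@9 stall=0 (-) EX@10 MEM@11 WB@12

Answer: 5 8 9 10 11 12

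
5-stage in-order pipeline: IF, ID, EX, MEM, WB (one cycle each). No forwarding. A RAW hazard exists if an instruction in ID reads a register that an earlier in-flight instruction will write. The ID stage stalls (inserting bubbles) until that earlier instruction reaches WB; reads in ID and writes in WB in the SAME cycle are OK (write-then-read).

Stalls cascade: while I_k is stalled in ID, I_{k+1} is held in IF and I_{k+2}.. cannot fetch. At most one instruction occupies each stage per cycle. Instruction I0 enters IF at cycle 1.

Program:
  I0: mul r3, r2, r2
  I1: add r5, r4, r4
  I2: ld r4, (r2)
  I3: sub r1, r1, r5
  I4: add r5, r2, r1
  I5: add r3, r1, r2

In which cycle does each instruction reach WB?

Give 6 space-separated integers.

Answer: 5 6 7 9 12 13

Derivation:
I0 mul r3 <- r2,r2: IF@1 ID@2 stall=0 (-) EX@3 MEM@4 WB@5
I1 add r5 <- r4,r4: IF@2 ID@3 stall=0 (-) EX@4 MEM@5 WB@6
I2 ld r4 <- r2: IF@3 ID@4 stall=0 (-) EX@5 MEM@6 WB@7
I3 sub r1 <- r1,r5: IF@4 ID@5 stall=1 (RAW on I1.r5 (WB@6)) EX@7 MEM@8 WB@9
I4 add r5 <- r2,r1: IF@5 ID@7 stall=2 (RAW on I3.r1 (WB@9)) EX@10 MEM@11 WB@12
I5 add r3 <- r1,r2: IF@7 ID@10 stall=0 (-) EX@11 MEM@12 WB@13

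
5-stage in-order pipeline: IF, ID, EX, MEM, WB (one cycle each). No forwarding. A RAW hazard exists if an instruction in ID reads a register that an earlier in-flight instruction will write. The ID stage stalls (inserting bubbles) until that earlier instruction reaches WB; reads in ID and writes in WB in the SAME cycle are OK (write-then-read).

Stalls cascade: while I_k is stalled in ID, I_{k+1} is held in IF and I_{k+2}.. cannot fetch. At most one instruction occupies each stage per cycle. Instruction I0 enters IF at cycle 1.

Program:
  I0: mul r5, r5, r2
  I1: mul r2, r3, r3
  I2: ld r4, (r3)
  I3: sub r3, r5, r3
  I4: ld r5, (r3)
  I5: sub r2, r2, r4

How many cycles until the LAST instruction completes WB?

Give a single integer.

I0 mul r5 <- r5,r2: IF@1 ID@2 stall=0 (-) EX@3 MEM@4 WB@5
I1 mul r2 <- r3,r3: IF@2 ID@3 stall=0 (-) EX@4 MEM@5 WB@6
I2 ld r4 <- r3: IF@3 ID@4 stall=0 (-) EX@5 MEM@6 WB@7
I3 sub r3 <- r5,r3: IF@4 ID@5 stall=0 (-) EX@6 MEM@7 WB@8
I4 ld r5 <- r3: IF@5 ID@6 stall=2 (RAW on I3.r3 (WB@8)) EX@9 MEM@10 WB@11
I5 sub r2 <- r2,r4: IF@6 ID@9 stall=0 (-) EX@10 MEM@11 WB@12

Answer: 12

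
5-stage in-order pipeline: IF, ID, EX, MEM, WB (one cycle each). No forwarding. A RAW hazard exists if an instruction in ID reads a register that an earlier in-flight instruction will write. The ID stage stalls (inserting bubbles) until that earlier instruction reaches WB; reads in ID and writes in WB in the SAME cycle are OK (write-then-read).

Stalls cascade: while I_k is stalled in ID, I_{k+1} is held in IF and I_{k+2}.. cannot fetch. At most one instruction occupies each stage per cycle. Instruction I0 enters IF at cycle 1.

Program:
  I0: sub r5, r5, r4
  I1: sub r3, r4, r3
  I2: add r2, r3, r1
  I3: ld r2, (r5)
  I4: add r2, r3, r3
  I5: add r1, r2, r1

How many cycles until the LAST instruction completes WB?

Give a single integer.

Answer: 14

Derivation:
I0 sub r5 <- r5,r4: IF@1 ID@2 stall=0 (-) EX@3 MEM@4 WB@5
I1 sub r3 <- r4,r3: IF@2 ID@3 stall=0 (-) EX@4 MEM@5 WB@6
I2 add r2 <- r3,r1: IF@3 ID@4 stall=2 (RAW on I1.r3 (WB@6)) EX@7 MEM@8 WB@9
I3 ld r2 <- r5: IF@4 ID@7 stall=0 (-) EX@8 MEM@9 WB@10
I4 add r2 <- r3,r3: IF@7 ID@8 stall=0 (-) EX@9 MEM@10 WB@11
I5 add r1 <- r2,r1: IF@8 ID@9 stall=2 (RAW on I4.r2 (WB@11)) EX@12 MEM@13 WB@14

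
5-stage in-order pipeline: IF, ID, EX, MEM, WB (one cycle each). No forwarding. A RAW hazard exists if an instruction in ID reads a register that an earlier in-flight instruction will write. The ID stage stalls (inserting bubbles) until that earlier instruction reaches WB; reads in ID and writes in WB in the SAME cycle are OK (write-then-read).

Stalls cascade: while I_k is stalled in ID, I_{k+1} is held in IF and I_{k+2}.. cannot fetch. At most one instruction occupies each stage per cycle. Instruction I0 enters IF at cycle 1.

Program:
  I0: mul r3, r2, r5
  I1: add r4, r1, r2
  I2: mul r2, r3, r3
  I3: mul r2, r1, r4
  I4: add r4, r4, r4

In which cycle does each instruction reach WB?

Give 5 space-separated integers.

Answer: 5 6 8 9 10

Derivation:
I0 mul r3 <- r2,r5: IF@1 ID@2 stall=0 (-) EX@3 MEM@4 WB@5
I1 add r4 <- r1,r2: IF@2 ID@3 stall=0 (-) EX@4 MEM@5 WB@6
I2 mul r2 <- r3,r3: IF@3 ID@4 stall=1 (RAW on I0.r3 (WB@5)) EX@6 MEM@7 WB@8
I3 mul r2 <- r1,r4: IF@4 ID@6 stall=0 (-) EX@7 MEM@8 WB@9
I4 add r4 <- r4,r4: IF@6 ID@7 stall=0 (-) EX@8 MEM@9 WB@10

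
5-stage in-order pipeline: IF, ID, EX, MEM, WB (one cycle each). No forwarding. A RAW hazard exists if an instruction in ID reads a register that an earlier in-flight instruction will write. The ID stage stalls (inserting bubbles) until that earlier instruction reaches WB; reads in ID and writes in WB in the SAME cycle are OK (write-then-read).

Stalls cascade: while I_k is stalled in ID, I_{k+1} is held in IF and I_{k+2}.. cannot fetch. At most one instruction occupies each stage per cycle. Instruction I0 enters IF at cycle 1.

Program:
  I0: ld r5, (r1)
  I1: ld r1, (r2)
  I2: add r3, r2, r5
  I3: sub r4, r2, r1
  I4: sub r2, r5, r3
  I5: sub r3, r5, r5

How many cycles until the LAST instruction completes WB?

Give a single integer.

I0 ld r5 <- r1: IF@1 ID@2 stall=0 (-) EX@3 MEM@4 WB@5
I1 ld r1 <- r2: IF@2 ID@3 stall=0 (-) EX@4 MEM@5 WB@6
I2 add r3 <- r2,r5: IF@3 ID@4 stall=1 (RAW on I0.r5 (WB@5)) EX@6 MEM@7 WB@8
I3 sub r4 <- r2,r1: IF@4 ID@6 stall=0 (-) EX@7 MEM@8 WB@9
I4 sub r2 <- r5,r3: IF@6 ID@7 stall=1 (RAW on I2.r3 (WB@8)) EX@9 MEM@10 WB@11
I5 sub r3 <- r5,r5: IF@7 ID@9 stall=0 (-) EX@10 MEM@11 WB@12

Answer: 12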